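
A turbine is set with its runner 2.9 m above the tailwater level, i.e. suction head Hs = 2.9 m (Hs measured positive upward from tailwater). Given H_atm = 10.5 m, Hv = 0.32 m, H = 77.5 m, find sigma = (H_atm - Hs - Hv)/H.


sigma = (10.5 - 2.9 - 0.32) / 77.5 = 0.0939


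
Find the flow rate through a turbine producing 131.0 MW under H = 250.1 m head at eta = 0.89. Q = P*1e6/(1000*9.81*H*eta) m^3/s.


Q = 131.0 * 1e6 / (1000 * 9.81 * 250.1 * 0.89) = 59.9927 m^3/s


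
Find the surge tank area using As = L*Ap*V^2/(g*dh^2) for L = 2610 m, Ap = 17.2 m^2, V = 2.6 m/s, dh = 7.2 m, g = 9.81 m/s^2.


As = 2610 * 17.2 * 2.6^2 / (9.81 * 7.2^2) = 596.7352 m^2


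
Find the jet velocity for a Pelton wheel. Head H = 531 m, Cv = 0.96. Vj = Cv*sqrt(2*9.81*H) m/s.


Vj = 0.96 * sqrt(2*9.81*531) = 97.9869 m/s


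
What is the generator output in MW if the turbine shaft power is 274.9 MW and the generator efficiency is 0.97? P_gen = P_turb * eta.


P_gen = 274.9 * 0.97 = 266.6530 MW


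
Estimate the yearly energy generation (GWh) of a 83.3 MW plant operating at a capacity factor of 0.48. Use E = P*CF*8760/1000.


E = 83.3 * 0.48 * 8760 / 1000 = 350.2598 GWh


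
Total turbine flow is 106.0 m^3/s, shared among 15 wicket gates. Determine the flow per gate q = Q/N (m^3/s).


q = 106.0 / 15 = 7.0667 m^3/s


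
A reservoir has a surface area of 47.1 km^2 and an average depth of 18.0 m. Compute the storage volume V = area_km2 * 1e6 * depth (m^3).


V = 47.1 * 1e6 * 18.0 = 8.4780e+08 m^3


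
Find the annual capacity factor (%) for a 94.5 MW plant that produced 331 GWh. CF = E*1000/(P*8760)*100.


CF = 331 * 1000 / (94.5 * 8760) * 100 = 39.9845 %


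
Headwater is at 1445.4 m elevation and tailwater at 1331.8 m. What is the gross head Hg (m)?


Hg = 1445.4 - 1331.8 = 113.6000 m


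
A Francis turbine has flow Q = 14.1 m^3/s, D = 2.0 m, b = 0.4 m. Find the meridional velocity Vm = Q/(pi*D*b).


Vm = 14.1 / (pi * 2.0 * 0.4) = 5.6102 m/s


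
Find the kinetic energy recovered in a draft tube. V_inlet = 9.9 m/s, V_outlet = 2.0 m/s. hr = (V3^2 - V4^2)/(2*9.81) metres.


hr = (9.9^2 - 2.0^2) / (2*9.81) = 4.7915 m


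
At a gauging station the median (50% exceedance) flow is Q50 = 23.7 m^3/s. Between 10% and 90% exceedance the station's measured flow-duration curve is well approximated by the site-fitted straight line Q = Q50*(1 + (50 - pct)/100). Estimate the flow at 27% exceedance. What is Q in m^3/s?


Q = 23.7 * (1 + (50 - 27)/100) = 29.1510 m^3/s


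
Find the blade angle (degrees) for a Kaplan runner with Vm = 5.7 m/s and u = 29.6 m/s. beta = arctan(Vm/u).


beta = arctan(5.7 / 29.6) = 10.8999 degrees


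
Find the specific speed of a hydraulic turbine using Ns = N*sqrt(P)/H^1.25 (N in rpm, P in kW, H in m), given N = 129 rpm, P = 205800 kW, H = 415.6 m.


Ns = 129 * 205800^0.5 / 415.6^1.25 = 31.1866


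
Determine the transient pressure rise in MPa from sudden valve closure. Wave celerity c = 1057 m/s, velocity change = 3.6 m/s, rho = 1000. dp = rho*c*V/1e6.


dp = 1000 * 1057 * 3.6 / 1e6 = 3.8052 MPa


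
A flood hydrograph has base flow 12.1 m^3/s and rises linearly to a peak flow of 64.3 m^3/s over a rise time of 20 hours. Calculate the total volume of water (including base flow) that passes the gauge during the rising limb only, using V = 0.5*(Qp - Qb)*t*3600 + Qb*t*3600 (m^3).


V = 0.5*(64.3 - 12.1)*20*3600 + 12.1*20*3600 = 2.7504e+06 m^3


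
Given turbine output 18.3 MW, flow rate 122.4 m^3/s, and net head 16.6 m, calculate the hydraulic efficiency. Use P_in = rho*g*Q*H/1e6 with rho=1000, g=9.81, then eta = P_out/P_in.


P_in = 1000 * 9.81 * 122.4 * 16.6 / 1e6 = 19.9324 MW
eta = 18.3 / 19.9324 = 0.9181


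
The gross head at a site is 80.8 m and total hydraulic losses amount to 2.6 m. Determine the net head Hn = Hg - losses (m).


Hn = 80.8 - 2.6 = 78.2000 m


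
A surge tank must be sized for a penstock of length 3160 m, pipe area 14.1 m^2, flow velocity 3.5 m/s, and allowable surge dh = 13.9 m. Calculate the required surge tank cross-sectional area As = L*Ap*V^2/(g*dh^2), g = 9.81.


As = 3160 * 14.1 * 3.5^2 / (9.81 * 13.9^2) = 287.9676 m^2


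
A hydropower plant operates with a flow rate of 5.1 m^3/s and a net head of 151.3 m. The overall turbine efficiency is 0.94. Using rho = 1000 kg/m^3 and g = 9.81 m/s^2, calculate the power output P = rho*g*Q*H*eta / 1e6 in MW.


P = 1000 * 9.81 * 5.1 * 151.3 * 0.94 / 1e6 = 7.1155 MW


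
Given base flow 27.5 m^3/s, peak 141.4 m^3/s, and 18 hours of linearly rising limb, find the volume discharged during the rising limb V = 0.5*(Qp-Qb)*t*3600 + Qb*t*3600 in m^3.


V = 0.5*(141.4 - 27.5)*18*3600 + 27.5*18*3600 = 5.4724e+06 m^3


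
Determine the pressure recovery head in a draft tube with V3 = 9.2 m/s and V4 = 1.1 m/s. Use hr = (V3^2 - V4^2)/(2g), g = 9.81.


hr = (9.2^2 - 1.1^2) / (2*9.81) = 4.2523 m


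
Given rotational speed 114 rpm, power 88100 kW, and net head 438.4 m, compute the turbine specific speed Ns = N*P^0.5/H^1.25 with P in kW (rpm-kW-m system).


Ns = 114 * 88100^0.5 / 438.4^1.25 = 16.8677


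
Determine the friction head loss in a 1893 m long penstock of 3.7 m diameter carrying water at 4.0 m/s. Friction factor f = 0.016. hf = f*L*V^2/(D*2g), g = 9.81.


hf = 0.016 * 1893 * 4.0^2 / (3.7 * 2 * 9.81) = 6.6756 m


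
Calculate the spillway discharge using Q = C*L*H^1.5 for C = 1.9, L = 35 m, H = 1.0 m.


Q = 1.9 * 35 * 1.0^1.5 = 66.5000 m^3/s


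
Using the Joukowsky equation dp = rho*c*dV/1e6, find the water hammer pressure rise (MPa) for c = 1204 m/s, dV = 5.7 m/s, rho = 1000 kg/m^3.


dp = 1000 * 1204 * 5.7 / 1e6 = 6.8628 MPa


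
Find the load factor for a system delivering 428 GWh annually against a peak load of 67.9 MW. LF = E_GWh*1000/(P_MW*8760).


LF = 428 * 1000 / (67.9 * 8760) = 0.7196


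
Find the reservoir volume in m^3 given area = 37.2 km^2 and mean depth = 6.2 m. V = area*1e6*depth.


V = 37.2 * 1e6 * 6.2 = 2.3064e+08 m^3


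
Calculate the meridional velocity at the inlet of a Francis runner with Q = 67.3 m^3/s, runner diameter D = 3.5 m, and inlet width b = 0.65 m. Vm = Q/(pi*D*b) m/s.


Vm = 67.3 / (pi * 3.5 * 0.65) = 9.4164 m/s


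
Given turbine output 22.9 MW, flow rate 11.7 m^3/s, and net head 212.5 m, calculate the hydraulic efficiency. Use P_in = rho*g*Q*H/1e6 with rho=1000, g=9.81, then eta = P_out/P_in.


P_in = 1000 * 9.81 * 11.7 * 212.5 / 1e6 = 24.3901 MW
eta = 22.9 / 24.3901 = 0.9389


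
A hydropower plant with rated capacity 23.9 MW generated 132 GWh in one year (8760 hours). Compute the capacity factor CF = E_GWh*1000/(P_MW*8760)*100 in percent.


CF = 132 * 1000 / (23.9 * 8760) * 100 = 63.0481 %


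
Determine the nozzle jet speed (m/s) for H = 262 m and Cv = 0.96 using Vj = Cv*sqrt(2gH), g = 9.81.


Vj = 0.96 * sqrt(2*9.81*262) = 68.8290 m/s


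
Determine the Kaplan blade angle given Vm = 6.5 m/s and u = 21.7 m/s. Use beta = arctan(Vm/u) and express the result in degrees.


beta = arctan(6.5 / 21.7) = 16.6750 degrees


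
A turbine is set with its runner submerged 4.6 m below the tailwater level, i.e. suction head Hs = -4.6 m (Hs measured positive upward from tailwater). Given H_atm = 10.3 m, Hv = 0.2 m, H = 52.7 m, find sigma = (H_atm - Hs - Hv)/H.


sigma = (10.3 - (-4.6) - 0.2) / 52.7 = 0.2789


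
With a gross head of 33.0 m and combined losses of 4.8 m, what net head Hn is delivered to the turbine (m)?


Hn = 33.0 - 4.8 = 28.2000 m


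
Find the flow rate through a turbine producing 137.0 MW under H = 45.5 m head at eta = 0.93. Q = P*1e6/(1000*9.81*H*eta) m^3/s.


Q = 137.0 * 1e6 / (1000 * 9.81 * 45.5 * 0.93) = 330.0329 m^3/s


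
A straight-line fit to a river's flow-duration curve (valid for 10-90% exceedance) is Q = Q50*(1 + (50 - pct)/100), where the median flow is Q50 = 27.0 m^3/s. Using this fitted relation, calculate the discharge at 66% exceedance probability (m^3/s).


Q = 27.0 * (1 + (50 - 66)/100) = 22.6800 m^3/s


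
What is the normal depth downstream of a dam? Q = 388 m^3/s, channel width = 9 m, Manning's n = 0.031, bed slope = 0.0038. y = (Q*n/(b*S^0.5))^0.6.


y = (388 * 0.031 / (9 * 0.0038^0.5))^0.6 = 6.3334 m


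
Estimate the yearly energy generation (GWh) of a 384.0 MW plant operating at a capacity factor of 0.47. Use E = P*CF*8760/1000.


E = 384.0 * 0.47 * 8760 / 1000 = 1581.0048 GWh


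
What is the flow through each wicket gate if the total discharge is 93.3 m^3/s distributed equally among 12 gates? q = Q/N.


q = 93.3 / 12 = 7.7750 m^3/s


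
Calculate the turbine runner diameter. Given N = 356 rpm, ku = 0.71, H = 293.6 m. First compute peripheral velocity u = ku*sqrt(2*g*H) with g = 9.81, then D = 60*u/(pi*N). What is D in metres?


u = 0.71 * sqrt(2*9.81*293.6) = 53.8872 m/s
D = 60 * 53.8872 / (pi * 356) = 2.8909 m


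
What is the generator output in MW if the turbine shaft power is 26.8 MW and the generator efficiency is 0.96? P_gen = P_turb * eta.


P_gen = 26.8 * 0.96 = 25.7280 MW


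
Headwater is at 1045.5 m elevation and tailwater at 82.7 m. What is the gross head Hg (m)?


Hg = 1045.5 - 82.7 = 962.8000 m


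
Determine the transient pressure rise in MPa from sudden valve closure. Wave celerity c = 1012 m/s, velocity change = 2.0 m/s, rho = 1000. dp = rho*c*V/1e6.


dp = 1000 * 1012 * 2.0 / 1e6 = 2.0240 MPa


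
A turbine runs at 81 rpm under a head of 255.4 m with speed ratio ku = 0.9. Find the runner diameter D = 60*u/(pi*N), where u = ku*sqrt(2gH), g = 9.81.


u = 0.9 * sqrt(2*9.81*255.4) = 63.7092 m/s
D = 60 * 63.7092 / (pi * 81) = 15.0217 m


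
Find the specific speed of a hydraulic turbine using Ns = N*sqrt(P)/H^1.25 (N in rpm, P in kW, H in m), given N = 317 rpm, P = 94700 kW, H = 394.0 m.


Ns = 317 * 94700^0.5 / 394.0^1.25 = 55.5730


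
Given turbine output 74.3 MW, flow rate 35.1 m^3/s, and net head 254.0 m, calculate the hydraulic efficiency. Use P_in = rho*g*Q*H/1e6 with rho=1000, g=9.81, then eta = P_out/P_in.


P_in = 1000 * 9.81 * 35.1 * 254.0 / 1e6 = 87.4601 MW
eta = 74.3 / 87.4601 = 0.8495


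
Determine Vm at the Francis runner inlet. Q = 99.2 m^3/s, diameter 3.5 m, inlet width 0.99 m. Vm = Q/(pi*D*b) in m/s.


Vm = 99.2 / (pi * 3.5 * 0.99) = 9.1129 m/s


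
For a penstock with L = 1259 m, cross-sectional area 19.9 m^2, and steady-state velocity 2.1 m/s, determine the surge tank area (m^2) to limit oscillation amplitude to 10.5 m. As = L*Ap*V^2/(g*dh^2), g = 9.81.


As = 1259 * 19.9 * 2.1^2 / (9.81 * 10.5^2) = 102.1574 m^2


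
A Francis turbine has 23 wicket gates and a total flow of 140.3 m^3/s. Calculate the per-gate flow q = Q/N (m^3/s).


q = 140.3 / 23 = 6.1000 m^3/s


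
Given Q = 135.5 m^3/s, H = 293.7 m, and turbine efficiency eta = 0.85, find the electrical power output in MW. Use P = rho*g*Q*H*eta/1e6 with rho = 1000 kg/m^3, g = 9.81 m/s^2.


P = 1000 * 9.81 * 135.5 * 293.7 * 0.85 / 1e6 = 331.8419 MW


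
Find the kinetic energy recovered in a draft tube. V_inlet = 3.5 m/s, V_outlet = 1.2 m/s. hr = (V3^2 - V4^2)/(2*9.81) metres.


hr = (3.5^2 - 1.2^2) / (2*9.81) = 0.5510 m


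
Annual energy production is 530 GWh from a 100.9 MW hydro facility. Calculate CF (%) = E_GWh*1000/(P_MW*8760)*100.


CF = 530 * 1000 / (100.9 * 8760) * 100 = 59.9626 %


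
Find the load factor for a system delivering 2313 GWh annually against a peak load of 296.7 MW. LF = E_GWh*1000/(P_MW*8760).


LF = 2313 * 1000 / (296.7 * 8760) = 0.8899


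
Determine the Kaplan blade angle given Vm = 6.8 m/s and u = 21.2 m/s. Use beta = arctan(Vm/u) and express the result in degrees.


beta = arctan(6.8 / 21.2) = 17.7839 degrees


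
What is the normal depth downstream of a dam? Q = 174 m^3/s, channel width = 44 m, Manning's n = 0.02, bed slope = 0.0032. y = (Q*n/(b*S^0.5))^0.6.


y = (174 * 0.02 / (44 * 0.0032^0.5))^0.6 = 1.2227 m


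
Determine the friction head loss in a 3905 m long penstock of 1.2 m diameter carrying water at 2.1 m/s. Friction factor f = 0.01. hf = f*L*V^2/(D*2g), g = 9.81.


hf = 0.01 * 3905 * 2.1^2 / (1.2 * 2 * 9.81) = 7.3144 m


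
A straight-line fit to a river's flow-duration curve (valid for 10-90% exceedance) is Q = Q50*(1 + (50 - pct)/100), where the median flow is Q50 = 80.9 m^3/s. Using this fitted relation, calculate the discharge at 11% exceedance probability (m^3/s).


Q = 80.9 * (1 + (50 - 11)/100) = 112.4510 m^3/s


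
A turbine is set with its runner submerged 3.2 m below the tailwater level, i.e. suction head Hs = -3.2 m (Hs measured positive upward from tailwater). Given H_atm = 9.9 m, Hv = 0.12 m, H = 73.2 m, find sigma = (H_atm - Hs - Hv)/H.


sigma = (9.9 - (-3.2) - 0.12) / 73.2 = 0.1773


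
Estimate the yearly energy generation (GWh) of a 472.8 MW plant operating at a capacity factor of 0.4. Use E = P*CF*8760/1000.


E = 472.8 * 0.4 * 8760 / 1000 = 1656.6912 GWh


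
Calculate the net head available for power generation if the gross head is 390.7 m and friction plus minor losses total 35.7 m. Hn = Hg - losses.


Hn = 390.7 - 35.7 = 355.0000 m


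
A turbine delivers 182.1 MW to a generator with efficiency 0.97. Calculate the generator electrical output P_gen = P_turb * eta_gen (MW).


P_gen = 182.1 * 0.97 = 176.6370 MW


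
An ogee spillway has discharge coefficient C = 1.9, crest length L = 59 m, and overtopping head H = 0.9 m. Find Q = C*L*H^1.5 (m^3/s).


Q = 1.9 * 59 * 0.9^1.5 = 95.7127 m^3/s


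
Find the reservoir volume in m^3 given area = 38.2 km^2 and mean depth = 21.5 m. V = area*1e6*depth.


V = 38.2 * 1e6 * 21.5 = 8.2130e+08 m^3


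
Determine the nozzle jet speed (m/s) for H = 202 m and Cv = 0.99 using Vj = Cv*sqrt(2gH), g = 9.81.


Vj = 0.99 * sqrt(2*9.81*202) = 62.3247 m/s


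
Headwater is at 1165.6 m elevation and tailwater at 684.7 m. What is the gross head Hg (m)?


Hg = 1165.6 - 684.7 = 480.9000 m


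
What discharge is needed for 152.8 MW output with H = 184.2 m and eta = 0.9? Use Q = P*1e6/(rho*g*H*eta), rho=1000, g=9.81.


Q = 152.8 * 1e6 / (1000 * 9.81 * 184.2 * 0.9) = 93.9555 m^3/s


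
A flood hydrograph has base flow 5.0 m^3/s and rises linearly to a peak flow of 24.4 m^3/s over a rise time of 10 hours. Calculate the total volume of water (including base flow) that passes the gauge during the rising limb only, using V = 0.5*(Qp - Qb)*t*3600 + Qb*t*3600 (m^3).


V = 0.5*(24.4 - 5.0)*10*3600 + 5.0*10*3600 = 529200.0000 m^3


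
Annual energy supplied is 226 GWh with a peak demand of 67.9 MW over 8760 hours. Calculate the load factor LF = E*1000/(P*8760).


LF = 226 * 1000 / (67.9 * 8760) = 0.3800


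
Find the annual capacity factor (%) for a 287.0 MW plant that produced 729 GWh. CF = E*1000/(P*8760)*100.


CF = 729 * 1000 / (287.0 * 8760) * 100 = 28.9962 %


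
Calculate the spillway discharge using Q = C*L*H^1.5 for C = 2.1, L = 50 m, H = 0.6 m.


Q = 2.1 * 50 * 0.6^1.5 = 48.7996 m^3/s


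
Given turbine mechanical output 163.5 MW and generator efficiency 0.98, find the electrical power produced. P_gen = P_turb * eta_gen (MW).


P_gen = 163.5 * 0.98 = 160.2300 MW


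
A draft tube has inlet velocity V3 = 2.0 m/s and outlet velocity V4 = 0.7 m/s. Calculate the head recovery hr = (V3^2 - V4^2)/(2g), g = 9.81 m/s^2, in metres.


hr = (2.0^2 - 0.7^2) / (2*9.81) = 0.1789 m


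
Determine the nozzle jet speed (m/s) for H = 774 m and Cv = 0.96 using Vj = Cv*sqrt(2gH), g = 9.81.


Vj = 0.96 * sqrt(2*9.81*774) = 118.3018 m/s


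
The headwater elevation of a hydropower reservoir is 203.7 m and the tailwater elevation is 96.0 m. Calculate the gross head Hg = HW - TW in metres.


Hg = 203.7 - 96.0 = 107.7000 m


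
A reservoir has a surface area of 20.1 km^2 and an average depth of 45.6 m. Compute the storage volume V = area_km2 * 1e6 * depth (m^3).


V = 20.1 * 1e6 * 45.6 = 9.1656e+08 m^3


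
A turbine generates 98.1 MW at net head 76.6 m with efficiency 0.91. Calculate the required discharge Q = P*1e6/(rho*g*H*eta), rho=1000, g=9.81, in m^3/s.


Q = 98.1 * 1e6 / (1000 * 9.81 * 76.6 * 0.91) = 143.4597 m^3/s


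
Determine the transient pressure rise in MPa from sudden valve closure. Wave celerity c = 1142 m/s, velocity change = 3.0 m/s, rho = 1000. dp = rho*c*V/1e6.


dp = 1000 * 1142 * 3.0 / 1e6 = 3.4260 MPa


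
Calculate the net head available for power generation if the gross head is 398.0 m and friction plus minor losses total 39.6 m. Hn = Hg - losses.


Hn = 398.0 - 39.6 = 358.4000 m


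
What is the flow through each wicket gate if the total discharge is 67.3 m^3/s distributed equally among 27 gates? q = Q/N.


q = 67.3 / 27 = 2.4926 m^3/s


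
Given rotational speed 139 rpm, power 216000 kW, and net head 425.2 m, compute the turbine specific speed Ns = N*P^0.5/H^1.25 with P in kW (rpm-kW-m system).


Ns = 139 * 216000^0.5 / 425.2^1.25 = 33.4580


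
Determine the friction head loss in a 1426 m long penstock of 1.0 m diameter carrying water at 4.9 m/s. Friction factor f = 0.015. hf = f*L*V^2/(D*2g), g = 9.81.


hf = 0.015 * 1426 * 4.9^2 / (1.0 * 2 * 9.81) = 26.1760 m


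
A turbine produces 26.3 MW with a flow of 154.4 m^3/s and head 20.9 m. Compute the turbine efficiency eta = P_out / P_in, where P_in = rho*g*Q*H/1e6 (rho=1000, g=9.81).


P_in = 1000 * 9.81 * 154.4 * 20.9 / 1e6 = 31.6565 MW
eta = 26.3 / 31.6565 = 0.8308


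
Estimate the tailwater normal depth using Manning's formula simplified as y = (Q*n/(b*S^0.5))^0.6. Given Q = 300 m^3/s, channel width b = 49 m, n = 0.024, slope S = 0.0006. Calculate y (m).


y = (300 * 0.024 / (49 * 0.0006^0.5))^0.6 = 2.9298 m


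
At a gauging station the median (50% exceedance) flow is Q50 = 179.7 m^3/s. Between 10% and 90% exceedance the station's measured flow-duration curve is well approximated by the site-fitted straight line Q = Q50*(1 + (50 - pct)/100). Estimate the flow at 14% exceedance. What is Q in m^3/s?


Q = 179.7 * (1 + (50 - 14)/100) = 244.3920 m^3/s


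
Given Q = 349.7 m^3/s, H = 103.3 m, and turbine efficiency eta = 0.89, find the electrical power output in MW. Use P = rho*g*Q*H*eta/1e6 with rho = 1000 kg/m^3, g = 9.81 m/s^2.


P = 1000 * 9.81 * 349.7 * 103.3 * 0.89 / 1e6 = 315.3951 MW


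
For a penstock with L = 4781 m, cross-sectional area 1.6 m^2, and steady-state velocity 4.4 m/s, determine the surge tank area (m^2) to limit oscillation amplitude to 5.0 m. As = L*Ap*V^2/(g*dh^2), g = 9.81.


As = 4781 * 1.6 * 4.4^2 / (9.81 * 5.0^2) = 603.8583 m^2


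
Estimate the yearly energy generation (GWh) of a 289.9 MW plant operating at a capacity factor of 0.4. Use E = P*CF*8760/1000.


E = 289.9 * 0.4 * 8760 / 1000 = 1015.8096 GWh


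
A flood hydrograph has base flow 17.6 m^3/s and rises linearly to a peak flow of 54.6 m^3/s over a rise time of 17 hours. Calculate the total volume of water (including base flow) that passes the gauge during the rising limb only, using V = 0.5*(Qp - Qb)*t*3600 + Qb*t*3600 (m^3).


V = 0.5*(54.6 - 17.6)*17*3600 + 17.6*17*3600 = 2.2093e+06 m^3


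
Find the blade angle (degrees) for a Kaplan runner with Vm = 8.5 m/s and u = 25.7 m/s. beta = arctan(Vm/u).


beta = arctan(8.5 / 25.7) = 18.3011 degrees


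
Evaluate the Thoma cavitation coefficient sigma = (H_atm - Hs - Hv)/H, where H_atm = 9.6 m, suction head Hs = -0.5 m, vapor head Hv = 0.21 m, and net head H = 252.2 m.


sigma = (9.6 - (-0.5) - 0.21) / 252.2 = 0.0392


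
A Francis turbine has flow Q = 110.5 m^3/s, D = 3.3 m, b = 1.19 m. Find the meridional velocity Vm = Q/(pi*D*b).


Vm = 110.5 / (pi * 3.3 * 1.19) = 8.9568 m/s


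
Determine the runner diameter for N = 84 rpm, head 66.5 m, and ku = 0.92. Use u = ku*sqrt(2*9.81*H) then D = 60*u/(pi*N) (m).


u = 0.92 * sqrt(2*9.81*66.5) = 33.2314 m/s
D = 60 * 33.2314 / (pi * 84) = 7.5556 m


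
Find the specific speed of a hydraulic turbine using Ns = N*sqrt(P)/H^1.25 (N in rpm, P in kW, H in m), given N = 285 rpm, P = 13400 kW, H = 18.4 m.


Ns = 285 * 13400^0.5 / 18.4^1.25 = 865.7151


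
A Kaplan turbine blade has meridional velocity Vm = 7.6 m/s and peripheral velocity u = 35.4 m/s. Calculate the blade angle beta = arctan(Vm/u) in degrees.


beta = arctan(7.6 / 35.4) = 12.1169 degrees


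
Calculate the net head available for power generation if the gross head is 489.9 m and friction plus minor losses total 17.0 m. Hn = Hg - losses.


Hn = 489.9 - 17.0 = 472.9000 m


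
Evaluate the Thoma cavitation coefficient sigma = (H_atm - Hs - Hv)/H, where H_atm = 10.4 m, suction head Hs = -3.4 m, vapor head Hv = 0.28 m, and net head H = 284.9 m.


sigma = (10.4 - (-3.4) - 0.28) / 284.9 = 0.0475


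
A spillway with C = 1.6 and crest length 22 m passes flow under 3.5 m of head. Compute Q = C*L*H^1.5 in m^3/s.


Q = 1.6 * 22 * 3.5^1.5 = 230.4861 m^3/s


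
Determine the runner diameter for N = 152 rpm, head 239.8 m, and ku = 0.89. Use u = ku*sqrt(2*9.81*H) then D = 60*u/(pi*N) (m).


u = 0.89 * sqrt(2*9.81*239.8) = 61.0470 m/s
D = 60 * 61.0470 / (pi * 152) = 7.6705 m


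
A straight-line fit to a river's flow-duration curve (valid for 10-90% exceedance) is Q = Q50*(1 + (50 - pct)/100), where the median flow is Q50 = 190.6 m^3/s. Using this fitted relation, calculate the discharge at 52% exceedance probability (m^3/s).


Q = 190.6 * (1 + (50 - 52)/100) = 186.7880 m^3/s


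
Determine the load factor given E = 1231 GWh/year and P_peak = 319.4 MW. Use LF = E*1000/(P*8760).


LF = 1231 * 1000 / (319.4 * 8760) = 0.4400


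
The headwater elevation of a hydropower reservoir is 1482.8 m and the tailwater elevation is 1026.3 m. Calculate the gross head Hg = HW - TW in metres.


Hg = 1482.8 - 1026.3 = 456.5000 m


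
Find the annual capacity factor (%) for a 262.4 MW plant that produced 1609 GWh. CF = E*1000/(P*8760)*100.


CF = 1609 * 1000 / (262.4 * 8760) * 100 = 69.9984 %


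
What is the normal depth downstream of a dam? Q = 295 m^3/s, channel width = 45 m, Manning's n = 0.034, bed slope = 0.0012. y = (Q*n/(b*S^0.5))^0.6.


y = (295 * 0.034 / (45 * 0.0012^0.5))^0.6 = 3.0556 m


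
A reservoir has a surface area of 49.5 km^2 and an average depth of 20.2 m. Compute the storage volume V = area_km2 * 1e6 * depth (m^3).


V = 49.5 * 1e6 * 20.2 = 9.9990e+08 m^3


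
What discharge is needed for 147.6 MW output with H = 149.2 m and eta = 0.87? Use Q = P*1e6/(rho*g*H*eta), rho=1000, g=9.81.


Q = 147.6 * 1e6 / (1000 * 9.81 * 149.2 * 0.87) = 115.9122 m^3/s


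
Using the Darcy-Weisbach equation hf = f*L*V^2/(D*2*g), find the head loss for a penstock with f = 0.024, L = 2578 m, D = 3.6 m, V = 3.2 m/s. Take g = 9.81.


hf = 0.024 * 2578 * 3.2^2 / (3.6 * 2 * 9.81) = 8.9700 m


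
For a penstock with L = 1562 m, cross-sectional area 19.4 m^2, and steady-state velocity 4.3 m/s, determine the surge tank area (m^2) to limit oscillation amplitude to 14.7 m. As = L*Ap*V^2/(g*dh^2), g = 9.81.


As = 1562 * 19.4 * 4.3^2 / (9.81 * 14.7^2) = 264.3115 m^2


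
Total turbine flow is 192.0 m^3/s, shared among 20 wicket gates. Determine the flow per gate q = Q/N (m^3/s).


q = 192.0 / 20 = 9.6000 m^3/s


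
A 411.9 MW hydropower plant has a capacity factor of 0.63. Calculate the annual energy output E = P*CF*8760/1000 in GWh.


E = 411.9 * 0.63 * 8760 / 1000 = 2273.1937 GWh


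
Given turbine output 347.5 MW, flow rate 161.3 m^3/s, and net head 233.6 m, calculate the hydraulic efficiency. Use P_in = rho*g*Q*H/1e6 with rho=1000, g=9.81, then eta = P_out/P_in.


P_in = 1000 * 9.81 * 161.3 * 233.6 / 1e6 = 369.6377 MW
eta = 347.5 / 369.6377 = 0.9401


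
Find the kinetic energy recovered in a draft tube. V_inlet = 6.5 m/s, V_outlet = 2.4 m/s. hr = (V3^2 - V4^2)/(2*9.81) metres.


hr = (6.5^2 - 2.4^2) / (2*9.81) = 1.8598 m


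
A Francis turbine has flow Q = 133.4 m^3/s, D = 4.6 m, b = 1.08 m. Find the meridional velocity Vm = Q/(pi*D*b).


Vm = 133.4 / (pi * 4.6 * 1.08) = 8.5472 m/s


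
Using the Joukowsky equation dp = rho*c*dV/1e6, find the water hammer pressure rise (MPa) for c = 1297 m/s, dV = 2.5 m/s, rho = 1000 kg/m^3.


dp = 1000 * 1297 * 2.5 / 1e6 = 3.2425 MPa


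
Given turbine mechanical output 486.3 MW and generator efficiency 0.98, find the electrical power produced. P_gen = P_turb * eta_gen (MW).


P_gen = 486.3 * 0.98 = 476.5740 MW


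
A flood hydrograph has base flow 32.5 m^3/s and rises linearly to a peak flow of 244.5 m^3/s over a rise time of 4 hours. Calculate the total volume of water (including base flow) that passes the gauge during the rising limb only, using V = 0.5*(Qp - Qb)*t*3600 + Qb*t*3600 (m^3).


V = 0.5*(244.5 - 32.5)*4*3600 + 32.5*4*3600 = 1.9944e+06 m^3


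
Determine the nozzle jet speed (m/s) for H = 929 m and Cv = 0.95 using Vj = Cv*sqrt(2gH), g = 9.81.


Vj = 0.95 * sqrt(2*9.81*929) = 128.2570 m/s


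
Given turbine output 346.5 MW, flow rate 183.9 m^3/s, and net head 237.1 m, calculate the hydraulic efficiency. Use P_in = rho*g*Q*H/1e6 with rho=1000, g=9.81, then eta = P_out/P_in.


P_in = 1000 * 9.81 * 183.9 * 237.1 / 1e6 = 427.7424 MW
eta = 346.5 / 427.7424 = 0.8101


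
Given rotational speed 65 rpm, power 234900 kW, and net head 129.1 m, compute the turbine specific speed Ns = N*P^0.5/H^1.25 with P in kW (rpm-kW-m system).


Ns = 65 * 234900^0.5 / 129.1^1.25 = 72.3931


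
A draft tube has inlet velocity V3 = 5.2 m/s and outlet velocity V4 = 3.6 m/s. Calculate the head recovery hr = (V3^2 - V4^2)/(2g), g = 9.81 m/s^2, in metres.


hr = (5.2^2 - 3.6^2) / (2*9.81) = 0.7176 m


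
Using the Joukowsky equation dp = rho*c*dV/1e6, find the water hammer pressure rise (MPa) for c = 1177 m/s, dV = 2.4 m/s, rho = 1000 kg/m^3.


dp = 1000 * 1177 * 2.4 / 1e6 = 2.8248 MPa


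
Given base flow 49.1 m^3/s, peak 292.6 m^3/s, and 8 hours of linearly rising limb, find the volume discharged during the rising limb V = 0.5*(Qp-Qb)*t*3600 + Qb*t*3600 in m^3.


V = 0.5*(292.6 - 49.1)*8*3600 + 49.1*8*3600 = 4.9205e+06 m^3


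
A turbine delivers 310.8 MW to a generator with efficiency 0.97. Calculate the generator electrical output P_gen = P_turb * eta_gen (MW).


P_gen = 310.8 * 0.97 = 301.4760 MW


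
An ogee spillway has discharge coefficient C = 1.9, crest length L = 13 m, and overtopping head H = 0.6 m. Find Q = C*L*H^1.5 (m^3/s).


Q = 1.9 * 13 * 0.6^1.5 = 11.4795 m^3/s


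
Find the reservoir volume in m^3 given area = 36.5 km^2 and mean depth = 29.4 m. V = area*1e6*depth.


V = 36.5 * 1e6 * 29.4 = 1.0731e+09 m^3


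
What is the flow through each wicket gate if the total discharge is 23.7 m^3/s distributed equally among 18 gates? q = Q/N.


q = 23.7 / 18 = 1.3167 m^3/s


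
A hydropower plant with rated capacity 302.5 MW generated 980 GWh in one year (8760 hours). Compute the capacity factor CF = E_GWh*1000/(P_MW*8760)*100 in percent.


CF = 980 * 1000 / (302.5 * 8760) * 100 = 36.9825 %


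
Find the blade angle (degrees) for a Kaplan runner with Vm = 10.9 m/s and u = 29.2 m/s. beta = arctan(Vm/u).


beta = arctan(10.9 / 29.2) = 20.4700 degrees


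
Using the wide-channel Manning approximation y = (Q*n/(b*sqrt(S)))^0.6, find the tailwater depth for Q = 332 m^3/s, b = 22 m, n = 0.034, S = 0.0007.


y = (332 * 0.034 / (22 * 0.0007^0.5))^0.6 = 5.9236 m


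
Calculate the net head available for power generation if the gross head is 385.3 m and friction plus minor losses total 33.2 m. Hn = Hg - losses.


Hn = 385.3 - 33.2 = 352.1000 m


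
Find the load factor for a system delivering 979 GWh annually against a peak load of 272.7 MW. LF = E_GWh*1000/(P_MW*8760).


LF = 979 * 1000 / (272.7 * 8760) = 0.4098


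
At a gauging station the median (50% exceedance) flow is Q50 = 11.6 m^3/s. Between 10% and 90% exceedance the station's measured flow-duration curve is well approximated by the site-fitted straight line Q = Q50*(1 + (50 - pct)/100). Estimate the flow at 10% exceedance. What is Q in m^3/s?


Q = 11.6 * (1 + (50 - 10)/100) = 16.2400 m^3/s


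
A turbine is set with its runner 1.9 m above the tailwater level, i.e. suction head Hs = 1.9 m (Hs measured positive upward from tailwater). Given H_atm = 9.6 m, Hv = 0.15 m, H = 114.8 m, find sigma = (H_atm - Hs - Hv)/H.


sigma = (9.6 - 1.9 - 0.15) / 114.8 = 0.0658


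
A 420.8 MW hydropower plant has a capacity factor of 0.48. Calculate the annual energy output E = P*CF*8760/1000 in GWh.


E = 420.8 * 0.48 * 8760 / 1000 = 1769.3798 GWh


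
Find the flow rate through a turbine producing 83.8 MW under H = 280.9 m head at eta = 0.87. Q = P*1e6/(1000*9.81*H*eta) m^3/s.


Q = 83.8 * 1e6 / (1000 * 9.81 * 280.9 * 0.87) = 34.9546 m^3/s


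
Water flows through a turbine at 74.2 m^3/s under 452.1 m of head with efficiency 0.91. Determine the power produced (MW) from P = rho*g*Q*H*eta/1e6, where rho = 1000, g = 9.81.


P = 1000 * 9.81 * 74.2 * 452.1 * 0.91 / 1e6 = 299.4669 MW


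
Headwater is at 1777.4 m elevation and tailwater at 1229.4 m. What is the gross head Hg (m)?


Hg = 1777.4 - 1229.4 = 548.0000 m


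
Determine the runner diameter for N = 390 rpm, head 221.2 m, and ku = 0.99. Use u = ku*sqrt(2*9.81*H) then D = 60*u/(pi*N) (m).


u = 0.99 * sqrt(2*9.81*221.2) = 65.2195 m/s
D = 60 * 65.2195 / (pi * 390) = 3.1938 m


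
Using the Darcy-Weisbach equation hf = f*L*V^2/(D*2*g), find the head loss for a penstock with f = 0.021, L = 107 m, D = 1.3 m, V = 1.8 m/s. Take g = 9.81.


hf = 0.021 * 107 * 1.8^2 / (1.3 * 2 * 9.81) = 0.2854 m


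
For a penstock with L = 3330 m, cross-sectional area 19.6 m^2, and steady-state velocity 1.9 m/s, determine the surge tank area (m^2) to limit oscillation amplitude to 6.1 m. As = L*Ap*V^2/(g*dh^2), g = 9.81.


As = 3330 * 19.6 * 1.9^2 / (9.81 * 6.1^2) = 645.4741 m^2


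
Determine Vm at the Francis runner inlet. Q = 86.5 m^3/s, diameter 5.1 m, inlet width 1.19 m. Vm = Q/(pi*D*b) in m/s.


Vm = 86.5 / (pi * 5.1 * 1.19) = 4.5368 m/s


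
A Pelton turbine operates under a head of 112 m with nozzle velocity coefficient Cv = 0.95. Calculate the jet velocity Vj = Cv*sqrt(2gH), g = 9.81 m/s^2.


Vj = 0.95 * sqrt(2*9.81*112) = 44.5330 m/s


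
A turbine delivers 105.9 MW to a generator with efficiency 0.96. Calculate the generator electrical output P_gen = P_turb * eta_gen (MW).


P_gen = 105.9 * 0.96 = 101.6640 MW


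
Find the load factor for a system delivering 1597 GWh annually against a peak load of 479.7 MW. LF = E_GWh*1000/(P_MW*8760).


LF = 1597 * 1000 / (479.7 * 8760) = 0.3800


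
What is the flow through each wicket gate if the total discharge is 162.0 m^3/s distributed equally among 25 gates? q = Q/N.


q = 162.0 / 25 = 6.4800 m^3/s


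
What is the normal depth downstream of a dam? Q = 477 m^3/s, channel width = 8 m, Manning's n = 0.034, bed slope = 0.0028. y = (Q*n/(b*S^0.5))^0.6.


y = (477 * 0.034 / (8 * 0.0028^0.5))^0.6 = 8.9124 m


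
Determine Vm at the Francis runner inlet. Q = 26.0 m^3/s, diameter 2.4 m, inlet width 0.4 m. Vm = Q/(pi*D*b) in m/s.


Vm = 26.0 / (pi * 2.4 * 0.4) = 8.6209 m/s


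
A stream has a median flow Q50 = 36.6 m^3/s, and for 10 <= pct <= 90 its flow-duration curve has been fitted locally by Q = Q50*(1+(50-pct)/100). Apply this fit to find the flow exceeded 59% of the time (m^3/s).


Q = 36.6 * (1 + (50 - 59)/100) = 33.3060 m^3/s


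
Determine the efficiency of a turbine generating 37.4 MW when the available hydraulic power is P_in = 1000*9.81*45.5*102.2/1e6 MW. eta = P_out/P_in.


P_in = 1000 * 9.81 * 45.5 * 102.2 / 1e6 = 45.6175 MW
eta = 37.4 / 45.6175 = 0.8199


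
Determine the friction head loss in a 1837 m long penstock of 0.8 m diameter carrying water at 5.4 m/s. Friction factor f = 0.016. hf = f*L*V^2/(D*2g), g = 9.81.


hf = 0.016 * 1837 * 5.4^2 / (0.8 * 2 * 9.81) = 54.6044 m


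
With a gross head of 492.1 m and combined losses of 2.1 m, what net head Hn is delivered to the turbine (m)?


Hn = 492.1 - 2.1 = 490.0000 m


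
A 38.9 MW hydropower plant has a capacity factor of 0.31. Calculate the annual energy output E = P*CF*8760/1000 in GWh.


E = 38.9 * 0.31 * 8760 / 1000 = 105.6368 GWh


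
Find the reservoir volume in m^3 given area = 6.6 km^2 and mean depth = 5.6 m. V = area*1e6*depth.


V = 6.6 * 1e6 * 5.6 = 3.6960e+07 m^3


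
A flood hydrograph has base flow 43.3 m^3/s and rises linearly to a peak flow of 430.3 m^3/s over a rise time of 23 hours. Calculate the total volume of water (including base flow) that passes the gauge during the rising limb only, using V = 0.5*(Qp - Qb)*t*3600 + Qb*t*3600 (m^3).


V = 0.5*(430.3 - 43.3)*23*3600 + 43.3*23*3600 = 1.9607e+07 m^3


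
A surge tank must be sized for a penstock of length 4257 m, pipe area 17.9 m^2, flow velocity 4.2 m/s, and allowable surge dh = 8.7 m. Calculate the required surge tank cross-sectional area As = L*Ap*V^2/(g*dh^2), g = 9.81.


As = 4257 * 17.9 * 4.2^2 / (9.81 * 8.7^2) = 1810.2883 m^2


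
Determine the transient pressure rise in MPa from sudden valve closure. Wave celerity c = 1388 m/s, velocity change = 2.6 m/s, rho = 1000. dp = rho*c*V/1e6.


dp = 1000 * 1388 * 2.6 / 1e6 = 3.6088 MPa


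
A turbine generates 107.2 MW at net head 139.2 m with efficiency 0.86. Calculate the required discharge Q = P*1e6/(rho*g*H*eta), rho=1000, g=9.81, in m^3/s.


Q = 107.2 * 1e6 / (1000 * 9.81 * 139.2 * 0.86) = 91.2826 m^3/s


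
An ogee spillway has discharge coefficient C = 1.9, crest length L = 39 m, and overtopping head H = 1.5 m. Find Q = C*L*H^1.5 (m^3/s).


Q = 1.9 * 39 * 1.5^1.5 = 136.1304 m^3/s


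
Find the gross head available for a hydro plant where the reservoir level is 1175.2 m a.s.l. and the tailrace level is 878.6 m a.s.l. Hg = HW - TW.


Hg = 1175.2 - 878.6 = 296.6000 m


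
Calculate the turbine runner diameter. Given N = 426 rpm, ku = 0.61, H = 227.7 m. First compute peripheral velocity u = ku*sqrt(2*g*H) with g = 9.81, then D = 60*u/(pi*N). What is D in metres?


u = 0.61 * sqrt(2*9.81*227.7) = 40.7719 m/s
D = 60 * 40.7719 / (pi * 426) = 1.8279 m


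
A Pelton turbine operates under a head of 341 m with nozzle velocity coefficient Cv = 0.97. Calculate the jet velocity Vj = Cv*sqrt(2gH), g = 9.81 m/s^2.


Vj = 0.97 * sqrt(2*9.81*341) = 79.3411 m/s


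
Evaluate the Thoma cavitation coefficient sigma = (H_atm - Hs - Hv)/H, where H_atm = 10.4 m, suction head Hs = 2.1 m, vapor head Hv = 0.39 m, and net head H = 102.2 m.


sigma = (10.4 - 2.1 - 0.39) / 102.2 = 0.0774


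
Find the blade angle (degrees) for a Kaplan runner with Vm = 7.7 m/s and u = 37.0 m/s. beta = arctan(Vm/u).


beta = arctan(7.7 / 37.0) = 11.7559 degrees


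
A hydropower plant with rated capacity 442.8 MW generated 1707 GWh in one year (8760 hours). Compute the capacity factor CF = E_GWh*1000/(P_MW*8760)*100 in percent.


CF = 1707 * 1000 / (442.8 * 8760) * 100 = 44.0070 %


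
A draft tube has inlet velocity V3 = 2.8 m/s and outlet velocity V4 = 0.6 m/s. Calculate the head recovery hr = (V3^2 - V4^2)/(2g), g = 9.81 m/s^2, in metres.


hr = (2.8^2 - 0.6^2) / (2*9.81) = 0.3812 m


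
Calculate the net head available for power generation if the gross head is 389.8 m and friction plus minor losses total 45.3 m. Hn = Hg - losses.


Hn = 389.8 - 45.3 = 344.5000 m


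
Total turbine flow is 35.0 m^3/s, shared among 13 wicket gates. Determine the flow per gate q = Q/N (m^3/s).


q = 35.0 / 13 = 2.6923 m^3/s


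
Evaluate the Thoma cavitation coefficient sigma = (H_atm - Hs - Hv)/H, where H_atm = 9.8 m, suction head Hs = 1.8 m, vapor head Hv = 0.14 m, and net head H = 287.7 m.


sigma = (9.8 - 1.8 - 0.14) / 287.7 = 0.0273


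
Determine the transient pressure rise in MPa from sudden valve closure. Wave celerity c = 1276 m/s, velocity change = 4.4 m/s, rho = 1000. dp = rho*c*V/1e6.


dp = 1000 * 1276 * 4.4 / 1e6 = 5.6144 MPa


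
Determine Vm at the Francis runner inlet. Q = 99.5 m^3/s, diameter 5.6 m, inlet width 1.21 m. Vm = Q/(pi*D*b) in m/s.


Vm = 99.5 / (pi * 5.6 * 1.21) = 4.6741 m/s


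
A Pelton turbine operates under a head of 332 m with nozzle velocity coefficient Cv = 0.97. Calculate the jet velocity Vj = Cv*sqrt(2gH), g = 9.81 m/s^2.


Vj = 0.97 * sqrt(2*9.81*332) = 78.2871 m/s


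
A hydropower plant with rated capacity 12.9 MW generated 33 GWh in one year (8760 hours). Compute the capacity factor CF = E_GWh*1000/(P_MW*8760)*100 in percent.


CF = 33 * 1000 / (12.9 * 8760) * 100 = 29.2025 %


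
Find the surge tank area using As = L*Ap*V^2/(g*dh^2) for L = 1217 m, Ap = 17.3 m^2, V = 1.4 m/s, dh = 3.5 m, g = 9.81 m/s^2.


As = 1217 * 17.3 * 1.4^2 / (9.81 * 3.5^2) = 343.3900 m^2


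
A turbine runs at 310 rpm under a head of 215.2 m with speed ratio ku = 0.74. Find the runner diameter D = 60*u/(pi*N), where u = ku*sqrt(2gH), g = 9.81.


u = 0.74 * sqrt(2*9.81*215.2) = 48.0842 m/s
D = 60 * 48.0842 / (pi * 310) = 2.9624 m


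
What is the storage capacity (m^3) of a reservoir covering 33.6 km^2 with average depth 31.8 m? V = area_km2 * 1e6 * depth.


V = 33.6 * 1e6 * 31.8 = 1.0685e+09 m^3


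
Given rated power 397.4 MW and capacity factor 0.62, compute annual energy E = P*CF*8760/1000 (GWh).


E = 397.4 * 0.62 * 8760 / 1000 = 2158.3589 GWh


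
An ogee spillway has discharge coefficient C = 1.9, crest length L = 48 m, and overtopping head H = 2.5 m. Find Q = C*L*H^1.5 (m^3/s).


Q = 1.9 * 48 * 2.5^1.5 = 360.4997 m^3/s


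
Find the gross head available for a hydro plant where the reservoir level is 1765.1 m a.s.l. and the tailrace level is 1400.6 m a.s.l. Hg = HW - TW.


Hg = 1765.1 - 1400.6 = 364.5000 m


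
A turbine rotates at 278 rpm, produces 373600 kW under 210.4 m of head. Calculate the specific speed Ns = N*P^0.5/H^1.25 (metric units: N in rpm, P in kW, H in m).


Ns = 278 * 373600^0.5 / 210.4^1.25 = 212.0514


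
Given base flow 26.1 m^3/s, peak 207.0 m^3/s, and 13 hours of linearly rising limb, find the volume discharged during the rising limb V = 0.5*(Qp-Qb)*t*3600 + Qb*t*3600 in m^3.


V = 0.5*(207.0 - 26.1)*13*3600 + 26.1*13*3600 = 5.4545e+06 m^3


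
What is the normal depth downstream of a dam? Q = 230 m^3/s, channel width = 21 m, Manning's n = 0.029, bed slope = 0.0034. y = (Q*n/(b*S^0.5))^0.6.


y = (230 * 0.029 / (21 * 0.0034^0.5))^0.6 = 2.7650 m


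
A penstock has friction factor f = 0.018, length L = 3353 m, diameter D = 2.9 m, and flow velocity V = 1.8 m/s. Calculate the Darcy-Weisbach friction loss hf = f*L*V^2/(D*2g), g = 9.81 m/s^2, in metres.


hf = 0.018 * 3353 * 1.8^2 / (2.9 * 2 * 9.81) = 3.4368 m


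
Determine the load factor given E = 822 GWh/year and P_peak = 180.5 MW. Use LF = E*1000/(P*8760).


LF = 822 * 1000 / (180.5 * 8760) = 0.5199


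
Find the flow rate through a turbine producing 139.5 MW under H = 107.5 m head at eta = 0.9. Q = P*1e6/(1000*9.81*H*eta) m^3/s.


Q = 139.5 * 1e6 / (1000 * 9.81 * 107.5 * 0.9) = 146.9786 m^3/s


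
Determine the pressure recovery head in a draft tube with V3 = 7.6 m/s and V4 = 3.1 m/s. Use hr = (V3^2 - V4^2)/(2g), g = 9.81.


hr = (7.6^2 - 3.1^2) / (2*9.81) = 2.4541 m


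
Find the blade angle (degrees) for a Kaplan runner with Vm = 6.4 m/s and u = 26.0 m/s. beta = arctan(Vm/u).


beta = arctan(6.4 / 26.0) = 13.8287 degrees


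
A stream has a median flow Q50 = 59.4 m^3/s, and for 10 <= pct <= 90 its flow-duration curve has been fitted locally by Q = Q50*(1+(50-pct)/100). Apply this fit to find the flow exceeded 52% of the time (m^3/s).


Q = 59.4 * (1 + (50 - 52)/100) = 58.2120 m^3/s
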